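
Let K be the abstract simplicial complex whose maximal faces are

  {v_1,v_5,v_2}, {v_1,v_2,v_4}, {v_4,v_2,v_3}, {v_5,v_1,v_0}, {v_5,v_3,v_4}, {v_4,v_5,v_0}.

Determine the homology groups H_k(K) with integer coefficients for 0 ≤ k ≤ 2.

Take the total order v_0 < v_1 < v_2 < v_3 < v_4 < v_5 on the vertex set. Then K (dimension 2) consists of the simplices:

  0-simplices (6): [v_0], [v_1], [v_2], [v_3], [v_4], [v_5]
  1-simplices (12): [v_0,v_1], [v_0,v_4], [v_0,v_5], [v_1,v_2], [v_1,v_4], [v_1,v_5], [v_2,v_3], [v_2,v_4], [v_2,v_5], [v_3,v_4], [v_3,v_5], [v_4,v_5]
  2-simplices (6): [v_0,v_1,v_5], [v_0,v_4,v_5], [v_1,v_2,v_4], [v_1,v_2,v_5], [v_2,v_3,v_4], [v_3,v_4,v_5]

Hence C_0 ≅ Z^6, C_1 ≅ Z^12, C_2 ≅ Z^6.

∂_1: C_1 → C_0 maps an edge to its endpoints' difference, ∂[p,q] = q − p.
The 6×12 boundary matrix has rank 5 and Smith normal form diag(1,1,1,1,1).

∂_2: C_2 → C_1 acts by ∂[p,q,r] = [q,r] − [p,r] + [p,q]. For instance
  ∂[v_3,v_4,v_5] = [v_4,v_5] − [v_3,v_5] + [v_3,v_4],
  ∂[v_1,v_2,v_4] = [v_2,v_4] − [v_1,v_4] + [v_1,v_2].
The resulting 12×6 matrix has rank 6, and its Smith normal form has invariant factors (1,1,1,1,1,1).

Now H_k = ker ∂_k / im ∂_{k+1}, so:

  H_0: rank C_0 − rank ∂_1 = 6 − 5 = 1, and the invariant factors of ∂_1 are all 1, so H_0 ≅ Z.
  H_1: rank ker ∂_1 − rank ∂_2 = (12 − 5) − 6 = 1, and the invariant factors of ∂_2 are all 1, so H_1 ≅ Z.
  H_2: rank ker ∂_2 − rank ∂_3 = (6 − 6) − 0 = 0, and there is no ∂_3, so H_2 ≅ 0.

H_0 = Z,  H_1 = Z,  H_2 = 0.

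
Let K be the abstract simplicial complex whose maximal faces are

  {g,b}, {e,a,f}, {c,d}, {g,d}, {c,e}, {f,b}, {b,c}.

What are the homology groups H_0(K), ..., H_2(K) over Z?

Order the vertices as a < b < c < d < e < f < g. Listing each simplex with vertices in this order, K has dimension 2 with simplices:

  0-simplices (7): a, b, c, d, e, f, g
  1-simplices (9): ae, af, bc, bf, bg, cd, ce, dg, ef
  2-simplices (1): aef

giving chain groups C_0 ≅ Z^7, C_1 ≅ Z^9, C_2 ≅ Z^1.

The boundary map ∂_1: C_1 → C_0 is given by ∂[p,q] = [q] − [p]. For instance
  ∂ce = e − c.
As a 7×9 matrix over Z this has rank 6, with invariant factors (1,1,1,1,1,1).

Boundary ∂_2: C_2 → C_1 acts by ∂[p,q,r] = [q,r] − [p,r] + [p,q]. For instance
  ∂aef = ef − af + ae.
The 9×1 boundary matrix has rank 1 and Smith normal form diag(1).

Reading off H_k = ker ∂_k / im ∂_{k+1}:

  H_0: rank C_0 − rank ∂_1 = 7 − 6 = 1, and the invariant factors of ∂_1 are all 1, so H_0 ≅ Z.
  H_1: rank ker ∂_1 − rank ∂_2 = (9 − 6) − 1 = 2, and the invariant factors of ∂_2 are all 1, so H_1 ≅ Z^2.
  H_2: rank ker ∂_2 − rank ∂_3 = (1 − 1) − 0 = 0, and there is no ∂_3, so H_2 ≅ 0.

As a check, the Euler characteristic is 7 − 9 + 1 = -1, which agrees with 1 − 2 + 0 = -1.

H_0 ≅ Z,  H_1 ≅ Z^2,  H_2 = 0.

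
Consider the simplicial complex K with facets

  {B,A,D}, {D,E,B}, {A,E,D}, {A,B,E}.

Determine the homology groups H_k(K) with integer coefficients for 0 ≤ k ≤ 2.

We work with the vertex ordering A < B < D < E. The simplices of K, each written with vertices in increasing order, are:

  0-simplices (4): A, B, D, E
  1-simplices (6): AB, AD, AE, BD, BE, DE
  2-simplices (4): ABD, ABE, ADE, BDE

giving chain groups C_0 ≅ Z^4, C_1 ≅ Z^6, C_2 ≅ Z^4.

Boundary ∂_1: C_1 → C_0 maps an edge to its endpoints' difference, ∂[p,q] = q − p. For instance
  ∂DE = E − D.
The resulting 4×6 matrix has rank 3, and its Smith normal form has invariant factors (1,1,1).

The boundary map ∂_2: C_2 → C_1 maps a triangle to the signed sum of its edges. For instance
  ∂BDE = DE − BE + BD,
  ∂ADE = DE − AE + AD.
This gives a 6×4 integer matrix of rank 3; reducing to Smith normal form yields diagonal entries (1,1,1).

From H_k ≅ ker(∂_k) / im(∂_{k+1}) we obtain:

  H_0: rank C_0 − rank ∂_1 = 4 − 3 = 1, and the invariant factors of ∂_1 are all 1, so H_0 = Z.
  H_1: rank ker ∂_1 − rank ∂_2 = (6 − 3) − 3 = 0, and the invariant factors of ∂_2 are all 1, so H_1 = 0.
  H_2: rank ker ∂_2 − rank ∂_3 = (4 − 3) − 0 = 1, and there is no ∂_3, so H_2 = Z.

H_0 = Z,  H_1 = 0,  H_2 = Z.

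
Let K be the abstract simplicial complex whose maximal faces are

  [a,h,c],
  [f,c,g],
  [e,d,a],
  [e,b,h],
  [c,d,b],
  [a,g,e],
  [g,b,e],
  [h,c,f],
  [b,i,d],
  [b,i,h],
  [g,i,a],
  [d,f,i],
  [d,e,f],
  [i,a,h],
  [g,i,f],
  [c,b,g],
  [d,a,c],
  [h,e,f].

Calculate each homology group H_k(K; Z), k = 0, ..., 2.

H_0 ≅ Z,  H_1 ≅ Z^2,  H_2 ≅ Z.

Fix the vertex order a < b < c < d < e < f < g < h < i and write every simplex with vertices in increasing order. Then dim K = 2 and the simplices of K are:

  0-simplices (9): a, b, c, d, e, f, g, h, i
  1-simplices (27): ac, ad, ae, ag, ah, ai, bc, bd, be, bg, bh, bi, cd, cf, cg, ch, de, df, di, ef, eg, eh, fg, fh, fi, gi, hi
  2-simplices (18): acd, ach, ade, aeg, agi, ahi, bcd, bcg, bdi, beg, beh, bhi, cfg, cfh, def, dfi, efh, fgi

giving chain groups C_0 ≅ Z^9, C_1 ≅ Z^27, C_2 ≅ Z^18.

Boundary ∂_1: C_1 → C_0 sends each edge [p,q] (with p < q) to q − p.
As a 9×27 matrix over Z this has rank 8, with invariant factors (1,1,1,1,1,1,1,1).

The boundary map ∂_2: C_2 → C_1 maps a triangle to the signed sum of its edges. For instance
  ∂bdi = di − bi + bd,
  ∂dfi = fi − di + df.
This gives a 27×18 integer matrix of rank 17; reducing to Smith normal form yields diagonal entries (1,1,1,1,1,1,1,1,1,1,1,1,1,1,1,1,1).

Reading off H_k = ker ∂_k / im ∂_{k+1}:

  H_0: rank C_0 − rank ∂_1 = 9 − 8 = 1, and the invariant factors of ∂_1 are all 1, so H_0 = Z.
  H_1: rank ker ∂_1 − rank ∂_2 = (27 − 8) − 17 = 2, and the invariant factors of ∂_2 are all 1, so H_1 = Z^2.
  H_2: rank ker ∂_2 − rank ∂_3 = (18 − 17) − 0 = 1, and there is no ∂_3, so H_2 = Z.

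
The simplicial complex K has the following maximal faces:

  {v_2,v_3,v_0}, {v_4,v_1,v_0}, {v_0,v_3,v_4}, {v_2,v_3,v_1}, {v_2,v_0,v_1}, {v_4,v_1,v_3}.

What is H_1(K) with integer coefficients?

H_1 ≅ 0.

We work with the vertex ordering v_0 < v_1 < v_2 < v_3 < v_4. The simplices of K, each written with vertices in increasing order, are:

  0-simplices (5): [v_0], [v_1], [v_2], [v_3], [v_4]
  1-simplices (9): [v_0,v_1], [v_0,v_2], [v_0,v_3], [v_0,v_4], [v_1,v_2], [v_1,v_3], [v_1,v_4], [v_2,v_3], [v_3,v_4]
  2-simplices (6): [v_0,v_1,v_2], [v_0,v_1,v_4], [v_0,v_2,v_3], [v_0,v_3,v_4], [v_1,v_2,v_3], [v_1,v_3,v_4]

Hence C_0 ≅ Z^5, C_1 ≅ Z^9, C_2 ≅ Z^6.

∂_1: C_1 → C_0 maps an edge to its endpoints' difference, ∂[p,q] = q − p. For instance
  ∂[v_1,v_3] = [v_3] − [v_1].
The resulting 5×9 matrix has rank 4, and its Smith normal form has invariant factors (1,1,1,1).

Boundary ∂_2: C_2 → C_1 acts by ∂[p,q,r] = [q,r] − [p,r] + [p,q]. For instance
  ∂[v_1,v_2,v_3] = [v_2,v_3] − [v_1,v_3] + [v_1,v_2],
  ∂[v_1,v_3,v_4] = [v_3,v_4] − [v_1,v_4] + [v_1,v_3].
This gives a 9×6 integer matrix of rank 5; reducing to Smith normal form yields diagonal entries (1,1,1,1,1).

Now H_k = ker ∂_k / im ∂_{k+1}, so:

  H_1: rank ker ∂_1 − rank ∂_2 = (9 − 4) − 5 = 0, and the invariant factors of ∂_2 are all 1, so H_1 ≅ 0.

(K is a triangulation of the 2-sphere S^2.)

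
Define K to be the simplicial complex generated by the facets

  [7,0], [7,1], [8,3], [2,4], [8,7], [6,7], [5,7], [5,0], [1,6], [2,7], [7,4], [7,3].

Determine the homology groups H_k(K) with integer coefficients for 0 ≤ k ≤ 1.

H_0 = Z,  H_1 = Z^4.

We work with the vertex ordering 0 < 1 < 2 < 3 < 4 < 5 < 6 < 7 < 8. The simplices of K, each written with vertices in increasing order, are:

  0-simplices (9): [0], [1], [2], [3], [4], [5], [6], [7], [8]
  1-simplices (12): [0,5], [0,7], [1,6], [1,7], [2,4], [2,7], [3,7], [3,8], [4,7], [5,7], [6,7], [7,8]

giving chain groups C_0 ≅ Z^9, C_1 ≅ Z^12.

Boundary ∂_1: C_1 → C_0 is given by ∂[p,q] = [q] − [p]. For instance
  ∂[0,5] = [5] − [0].
The resulting 9×12 matrix has rank 8, and its Smith normal form has invariant factors (1,1,1,1,1,1,1,1).

Now H_k = ker ∂_k / im ∂_{k+1}, so:

  H_0: rank C_0 − rank ∂_1 = 9 − 8 = 1, and the invariant factors of ∂_1 are all 1, so H_0 = Z.
  H_1: rank ker ∂_1 − rank ∂_2 = (12 − 8) − 0 = 4, and there is no ∂_2, so H_1 = Z^4.

As a check, the Euler characteristic is 9 − 12 = -3, which agrees with 1 − 4 = -3.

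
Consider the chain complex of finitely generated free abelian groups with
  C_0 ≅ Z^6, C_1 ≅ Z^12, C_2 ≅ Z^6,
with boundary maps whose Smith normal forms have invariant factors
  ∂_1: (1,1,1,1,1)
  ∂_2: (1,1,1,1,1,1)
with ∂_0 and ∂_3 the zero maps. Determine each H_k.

H_0 = Z,  H_1 = Z,  H_2 = 0.

H_0: b_0 = 6 − 0 − 5 = 1; torsion from ∂_1 factors > 1: none. So H_0 = Z.
H_1: b_1 = 12 − 5 − 6 = 1; torsion from ∂_2 factors > 1: none. So H_1 = Z.
H_2: b_2 = 6 − 6 − 0 = 0; torsion from ∂_3 factors > 1: none. So H_2 = 0.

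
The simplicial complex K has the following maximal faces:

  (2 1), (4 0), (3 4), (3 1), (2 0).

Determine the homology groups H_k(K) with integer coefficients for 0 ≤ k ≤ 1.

H_0 = Z,  H_1 = Z.

Take the total order 0 < 1 < 2 < 3 < 4 on the vertex set. Then K (dimension 1) consists of the simplices:

  0-simplices (5): [0], [1], [2], [3], [4]
  1-simplices (5): [0,2], [0,4], [1,2], [1,3], [3,4]

so the chain groups are C_0 ≅ Z^5, C_1 ≅ Z^5.

Boundary ∂_1: C_1 → C_0 maps an edge to its endpoints' difference, ∂[p,q] = q − p.
The 5×5 boundary matrix has rank 4 and Smith normal form diag(1,1,1,1).

Reading off H_k = ker ∂_k / im ∂_{k+1}:

  H_0: rank C_0 − rank ∂_1 = 5 − 4 = 1, and the invariant factors of ∂_1 are all 1, so H_0 ≅ Z.
  H_1: rank ker ∂_1 − rank ∂_2 = (5 − 4) − 0 = 1, and there is no ∂_2, so H_1 ≅ Z.

As a check, the Euler characteristic is 5 − 5 = 0, which agrees with 1 − 1 = 0.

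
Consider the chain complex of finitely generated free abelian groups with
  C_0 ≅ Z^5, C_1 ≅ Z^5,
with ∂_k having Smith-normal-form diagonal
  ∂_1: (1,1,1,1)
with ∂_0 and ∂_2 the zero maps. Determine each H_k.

H_0 = Z,  H_1 = Z.

H_0: b_0 = 5 − 0 − 4 = 1; torsion from ∂_1 factors > 1: none. So H_0 = Z.
H_1: b_1 = 5 − 4 − 0 = 1; torsion from ∂_2 factors > 1: none. So H_1 = Z.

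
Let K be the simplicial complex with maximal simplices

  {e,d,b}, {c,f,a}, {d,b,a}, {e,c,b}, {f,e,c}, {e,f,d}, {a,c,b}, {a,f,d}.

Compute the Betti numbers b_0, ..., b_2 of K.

b_0 = 1, b_1 = 0, b_2 = 1.

Fix the vertex order a < b < c < d < e < f and write every simplex with vertices in increasing order. Then dim K = 2 and the simplices of K are:

  0-simplices (6): a, b, c, d, e, f
  1-simplices (12): ab, ac, ad, af, bc, bd, be, ce, cf, de, df, ef
  2-simplices (8): abc, abd, acf, adf, bce, bde, cef, def

giving chain groups C_0 ≅ Z^6, C_1 ≅ Z^12, C_2 ≅ Z^8.

Boundary ∂_1: C_1 → C_0 maps an edge to its endpoints' difference, ∂[p,q] = q − p. For instance
  ∂ce = e − c.
The 6×12 boundary matrix has rank 5 and Smith normal form diag(1,1,1,1,1).

∂_2: C_2 → C_1 acts by ∂[p,q,r] = [q,r] − [p,r] + [p,q]. For instance
  ∂abd = bd − ad + ab,
  ∂abc = bc − ac + ab.
This gives a 12×8 integer matrix of rank 7; reducing to Smith normal form yields diagonal entries (1,1,1,1,1,1,1).

Computing H_k = (kernel of ∂_k) / (image of ∂_{k+1}):

  H_0: rank C_0 − rank ∂_1 = 6 − 5 = 1, and the invariant factors of ∂_1 are all 1, so H_0 ≅ Z.
  H_1: rank ker ∂_1 − rank ∂_2 = (12 − 5) − 7 = 0, and the invariant factors of ∂_2 are all 1, so H_1 ≅ 0.
  H_2: rank ker ∂_2 − rank ∂_3 = (8 − 7) − 0 = 1, and there is no ∂_3, so H_2 ≅ Z.

As a check, the Euler characteristic is 6 − 12 + 8 = 2, which agrees with 1 − 0 + 1 = 2.

Hence the Betti numbers are b_0 = 1, b_1 = 0, b_2 = 1.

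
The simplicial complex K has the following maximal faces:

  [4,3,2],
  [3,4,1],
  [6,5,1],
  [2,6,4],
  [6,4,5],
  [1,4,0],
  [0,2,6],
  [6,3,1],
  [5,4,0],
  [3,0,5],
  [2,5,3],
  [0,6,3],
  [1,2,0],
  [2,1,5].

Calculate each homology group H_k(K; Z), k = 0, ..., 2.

H_0 = Z,  H_1 = Z^2,  H_2 = Z.

We work with the vertex ordering 0 < 1 < 2 < 3 < 4 < 5 < 6. The simplices of K, each written with vertices in increasing order, are:

  0-simplices (7): [0], [1], [2], [3], [4], [5], [6]
  1-simplices (21): [0,1], [0,2], [0,3], [0,4], [0,5], [0,6], [1,2], [1,3], [1,4], [1,5], [1,6], [2,3], [2,4], [2,5], [2,6], [3,4], [3,5], [3,6], [4,5], [4,6], [5,6]
  2-simplices (14): [0,1,2], [0,1,4], [0,2,6], [0,3,5], [0,3,6], [0,4,5], [1,2,5], [1,3,4], [1,3,6], [1,5,6], [2,3,4], [2,3,5], [2,4,6], [4,5,6]

so the chain groups are C_0 ≅ Z^7, C_1 ≅ Z^21, C_2 ≅ Z^14.

∂_1: C_1 → C_0 sends each edge [p,q] (with p < q) to q − p. For instance
  ∂[0,3] = [3] − [0].
The resulting 7×21 matrix has rank 6, and its Smith normal form has invariant factors (1,1,1,1,1,1).

Boundary ∂_2: C_2 → C_1 acts by ∂[p,q,r] = [q,r] − [p,r] + [p,q]. For instance
  ∂[2,3,4] = [3,4] − [2,4] + [2,3],
  ∂[0,2,6] = [2,6] − [0,6] + [0,2].
As a 21×14 matrix over Z this has rank 13, with invariant factors (1,1,1,1,1,1,1,1,1,1,1,1,1).

From H_k ≅ ker(∂_k) / im(∂_{k+1}) we obtain:

  H_0: rank C_0 − rank ∂_1 = 7 − 6 = 1, and the invariant factors of ∂_1 are all 1, so H_0 ≅ Z.
  H_1: rank ker ∂_1 − rank ∂_2 = (21 − 6) − 13 = 2, and the invariant factors of ∂_2 are all 1, so H_1 ≅ Z^2.
  H_2: rank ker ∂_2 − rank ∂_3 = (14 − 13) − 0 = 1, and there is no ∂_3, so H_2 ≅ Z.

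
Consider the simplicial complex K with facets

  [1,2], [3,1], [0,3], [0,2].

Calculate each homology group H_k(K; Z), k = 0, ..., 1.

H_0 = Z,  H_1 = Z.

Order the vertices as 0 < 1 < 2 < 3. Listing each simplex with vertices in this order, K has dimension 1 with simplices:

  0-simplices (4): [0], [1], [2], [3]
  1-simplices (4): [0,2], [0,3], [1,2], [1,3]

giving chain groups C_0 ≅ Z^4, C_1 ≅ Z^4.

Boundary ∂_1: C_1 → C_0 is given by ∂[p,q] = [q] − [p]. For instance
  ∂[1,2] = [2] − [1].
This gives a 4×4 integer matrix of rank 3; reducing to Smith normal form yields diagonal entries (1,1,1).

Computing H_k = (kernel of ∂_k) / (image of ∂_{k+1}):

  H_0: rank C_0 − rank ∂_1 = 4 − 3 = 1, and the invariant factors of ∂_1 are all 1, so H_0 = Z.
  H_1: rank ker ∂_1 − rank ∂_2 = (4 − 3) − 0 = 1, and there is no ∂_2, so H_1 = Z.

As a check, the Euler characteristic is 4 − 4 = 0, which agrees with 1 − 1 = 0.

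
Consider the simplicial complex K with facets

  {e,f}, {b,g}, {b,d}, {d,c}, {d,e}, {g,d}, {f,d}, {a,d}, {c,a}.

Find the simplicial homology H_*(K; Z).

H_0 ≅ Z,  H_1 ≅ Z^3.

We work with the vertex ordering a < b < c < d < e < f < g. The simplices of K, each written with vertices in increasing order, are:

  0-simplices (7): a, b, c, d, e, f, g
  1-simplices (9): ac, ad, bd, bg, cd, de, df, dg, ef

giving chain groups C_0 ≅ Z^7, C_1 ≅ Z^9.

∂_1: C_1 → C_0 is given by ∂[p,q] = [q] − [p]. For instance
  ∂df = f − d.
The resulting 7×9 matrix has rank 6, and its Smith normal form has invariant factors (1,1,1,1,1,1).

Reading off H_k = ker ∂_k / im ∂_{k+1}:

  H_0: rank C_0 − rank ∂_1 = 7 − 6 = 1, and the invariant factors of ∂_1 are all 1, so H_0 = Z.
  H_1: rank ker ∂_1 − rank ∂_2 = (9 − 6) − 0 = 3, and there is no ∂_2, so H_1 = Z^3.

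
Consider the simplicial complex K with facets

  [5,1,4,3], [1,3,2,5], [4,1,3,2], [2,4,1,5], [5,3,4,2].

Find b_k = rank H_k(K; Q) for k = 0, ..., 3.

b_0 = 1, b_1 = 0, b_2 = 0, b_3 = 1.

We work with the vertex ordering 1 < 2 < 3 < 4 < 5. The simplices of K, each written with vertices in increasing order, are:

  0-simplices (5): [1], [2], [3], [4], [5]
  1-simplices (10): [1,2], [1,3], [1,4], [1,5], [2,3], [2,4], [2,5], [3,4], [3,5], [4,5]
  2-simplices (10): [1,2,3], [1,2,4], [1,2,5], [1,3,4], [1,3,5], [1,4,5], [2,3,4], [2,3,5], [2,4,5], [3,4,5]
  3-simplices (5): [1,2,3,4], [1,2,3,5], [1,2,4,5], [1,3,4,5], [2,3,4,5]

Hence C_0 ≅ Z^5, C_1 ≅ Z^10, C_2 ≅ Z^10, C_3 ≅ Z^5.

Boundary ∂_1: C_1 → C_0 is given by ∂[p,q] = [q] − [p].
As a 5×10 matrix over Z this has rank 4, with invariant factors (1,1,1,1).

∂_2: C_2 → C_1 sends each 2-simplex [p,q,r] to [q,r] − [p,r] + [p,q]. For instance
  ∂[2,4,5] = [4,5] − [2,5] + [2,4],
  ∂[3,4,5] = [4,5] − [3,5] + [3,4].
The 10×10 boundary matrix has rank 6 and Smith normal form diag(1,1,1,1,1,1).

∂_3: C_3 → C_2 sends each 3-simplex σ to the alternating sum Σ_i (−1)^i (σ with its i-th vertex removed). For instance
  ∂[1,3,4,5] = [3,4,5] − [1,4,5] + [1,3,5] − [1,3,4],
  ∂[1,2,4,5] = [2,4,5] − [1,4,5] + [1,2,5] − [1,2,4].
This gives a 10×5 integer matrix of rank 4; reducing to Smith normal form yields diagonal entries (1,1,1,1).

Reading off H_k = ker ∂_k / im ∂_{k+1}:

  H_0: rank C_0 − rank ∂_1 = 5 − 4 = 1, and the invariant factors of ∂_1 are all 1, so H_0 = Z.
  H_1: rank ker ∂_1 − rank ∂_2 = (10 − 4) − 6 = 0, and the invariant factors of ∂_2 are all 1, so H_1 = 0.
  H_2: rank ker ∂_2 − rank ∂_3 = (10 − 6) − 4 = 0, and the invariant factors of ∂_3 are all 1, so H_2 = 0.
  H_3: rank ker ∂_3 − rank ∂_4 = (5 − 4) − 0 = 1, and there is no ∂_4, so H_3 = Z.

Hence the Betti numbers are b_0 = 1, b_1 = 0, b_2 = 0, b_3 = 1.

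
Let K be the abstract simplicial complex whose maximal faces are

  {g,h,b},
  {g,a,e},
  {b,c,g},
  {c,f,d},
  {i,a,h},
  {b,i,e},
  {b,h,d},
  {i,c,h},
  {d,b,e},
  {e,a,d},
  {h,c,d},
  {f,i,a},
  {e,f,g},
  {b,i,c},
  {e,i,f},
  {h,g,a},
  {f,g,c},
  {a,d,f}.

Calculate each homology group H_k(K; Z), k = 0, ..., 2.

K has 9 vertices, 27 edges, 18 triangles.
rank ∂_0 = 0, rank ∂_1 = 8 ⇒ b_0 = 9 − 0 − 8 = 1; all invariant factors of ∂_1 are 1 so no torsion. So H_0 ≅ Z.
rank ∂_1 = 8, rank ∂_2 = 18 ⇒ b_1 = 27 − 8 − 18 = 1; ∂_2 has invariant factor(s) [2] giving torsion. So H_1 ≅ Z ⊕ Z/2.
rank ∂_2 = 18, rank ∂_3 = 0 ⇒ b_2 = 18 − 18 − 0 = 0. So H_2 ≅ 0.

H_0 = Z,  H_1 = Z ⊕ Z/2,  H_2 = 0.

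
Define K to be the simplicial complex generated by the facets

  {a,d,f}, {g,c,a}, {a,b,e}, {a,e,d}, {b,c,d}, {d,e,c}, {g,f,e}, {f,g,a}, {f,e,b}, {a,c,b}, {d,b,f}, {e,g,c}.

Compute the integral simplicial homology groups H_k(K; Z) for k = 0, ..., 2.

Order the vertices as a < b < c < d < e < f < g. Listing each simplex with vertices in this order, K has dimension 2 with simplices:

  0-simplices (7): a, b, c, d, e, f, g
  1-simplices (18): ab, ac, ad, ae, af, ag, bc, bd, be, bf, cd, ce, cg, de, df, ef, eg, fg
  2-simplices (12): abc, abe, acg, ade, adf, afg, bcd, bdf, bef, cde, ceg, efg

so the chain groups are C_0 ≅ Z^7, C_1 ≅ Z^18, C_2 ≅ Z^12.

Boundary ∂_1: C_1 → C_0 maps an edge to its endpoints' difference, ∂[p,q] = q − p. For instance
  ∂ce = e − c.
The resulting 7×18 matrix has rank 6, and its Smith normal form has invariant factors (1,1,1,1,1,1).

The boundary map ∂_2: C_2 → C_1 maps a triangle to the signed sum of its edges. For instance
  ∂abc = bc − ac + ab,
  ∂acg = cg − ag + ac.
This gives a 18×12 integer matrix of rank 12; reducing to Smith normal form yields diagonal entries (1,1,1,1,1,1,1,1,1,1,1,2).

Reading off H_k = ker ∂_k / im ∂_{k+1}:

  H_0: rank C_0 − rank ∂_1 = 7 − 6 = 1, and the invariant factors of ∂_1 are all 1, so H_0 ≅ Z.
  H_1: rank ker ∂_1 − rank ∂_2 = (18 − 6) − 12 = 0, and ∂_2 has invariant factor 2 > 1, so H_1 ≅ Z/2.
  H_2: rank ker ∂_2 − rank ∂_3 = (12 − 12) − 0 = 0, and there is no ∂_3, so H_2 ≅ 0.

(K is a triangulation of the real projective plane RP^2.)

H_0 ≅ Z,  H_1 ≅ Z/2,  H_2 = 0.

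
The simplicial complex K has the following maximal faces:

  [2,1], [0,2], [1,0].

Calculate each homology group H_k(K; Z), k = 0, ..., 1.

H_0 = Z,  H_1 = Z.

Order the vertices as 0 < 1 < 2. Listing each simplex with vertices in this order, K has dimension 1 with simplices:

  0-simplices (3): [0], [1], [2]
  1-simplices (3): [0,1], [0,2], [1,2]

Hence C_0 ≅ Z^3, C_1 ≅ Z^3.

The boundary map ∂_1: C_1 → C_0 is given by ∂[p,q] = [q] − [p]. For instance
  ∂[0,1] = [1] − [0].
As a 3×3 matrix over Z this has rank 2, with invariant factors (1,1).

Now H_k = ker ∂_k / im ∂_{k+1}, so:

  H_0: rank C_0 − rank ∂_1 = 3 − 2 = 1, and the invariant factors of ∂_1 are all 1, so H_0 = Z.
  H_1: rank ker ∂_1 − rank ∂_2 = (3 − 2) − 0 = 1, and there is no ∂_2, so H_1 = Z.

As a check, the Euler characteristic is 3 − 3 = 0, which agrees with 1 − 1 = 0.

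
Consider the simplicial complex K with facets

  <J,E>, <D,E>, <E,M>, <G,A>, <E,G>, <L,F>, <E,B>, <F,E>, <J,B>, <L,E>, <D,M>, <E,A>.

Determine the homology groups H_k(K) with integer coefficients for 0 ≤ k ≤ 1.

Fix the vertex order A < B < D < E < F < G < J < L < M and write every simplex with vertices in increasing order. Then dim K = 1 and the simplices of K are:

  0-simplices (9): A, B, D, E, F, G, J, L, M
  1-simplices (12): AE, AG, BE, BJ, DE, DM, EF, EG, EJ, EL, EM, FL

so the chain groups are C_0 ≅ Z^9, C_1 ≅ Z^12.

∂_1: C_1 → C_0 maps an edge to its endpoints' difference, ∂[p,q] = q − p. For instance
  ∂DE = E − D.
This gives a 9×12 integer matrix of rank 8; reducing to Smith normal form yields diagonal entries (1,1,1,1,1,1,1,1).

From H_k ≅ ker(∂_k) / im(∂_{k+1}) we obtain:

  H_0: rank C_0 − rank ∂_1 = 9 − 8 = 1, and the invariant factors of ∂_1 are all 1, so H_0 ≅ Z.
  H_1: rank ker ∂_1 − rank ∂_2 = (12 − 8) − 0 = 4, and there is no ∂_2, so H_1 ≅ Z^4.

(K is a triangulation of a wedge of 4 circles.)

H_0 = Z,  H_1 = Z^4.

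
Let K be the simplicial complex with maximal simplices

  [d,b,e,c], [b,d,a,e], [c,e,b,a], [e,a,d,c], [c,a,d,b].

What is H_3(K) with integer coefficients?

We work with the vertex ordering a < b < c < d < e. The simplices of K, each written with vertices in increasing order, are:

  0-simplices (5): a, b, c, d, e
  1-simplices (10): ab, ac, ad, ae, bc, bd, be, cd, ce, de
  2-simplices (10): abc, abd, abe, acd, ace, ade, bcd, bce, bde, cde
  3-simplices (5): abcd, abce, abde, acde, bcde

giving chain groups C_0 ≅ Z^5, C_1 ≅ Z^10, C_2 ≅ Z^10, C_3 ≅ Z^5.

The boundary map ∂_1: C_1 → C_0 sends each edge [p,q] (with p < q) to q − p.
This gives a 5×10 integer matrix of rank 4; reducing to Smith normal form yields diagonal entries (1,1,1,1).

The boundary map ∂_2: C_2 → C_1 sends each 2-simplex [p,q,r] to [q,r] − [p,r] + [p,q]. For instance
  ∂acd = cd − ad + ac,
  ∂abc = bc − ac + ab.
As a 10×10 matrix over Z this has rank 6, with invariant factors (1,1,1,1,1,1).

Boundary ∂_3: C_3 → C_2 sends each 3-simplex σ to the alternating sum Σ_i (−1)^i (σ with its i-th vertex removed). For instance
  ∂acde = cde − ade + ace − acd,
  ∂abce = bce − ace + abe − abc.
The resulting 10×5 matrix has rank 4, and its Smith normal form has invariant factors (1,1,1,1).

From H_k ≅ ker(∂_k) / im(∂_{k+1}) we obtain:

  H_3: rank ker ∂_3 − rank ∂_4 = (5 − 4) − 0 = 1, and there is no ∂_4, so H_3 = Z.

(K is a triangulation of the 3-sphere S^3.)

H_3 = Z.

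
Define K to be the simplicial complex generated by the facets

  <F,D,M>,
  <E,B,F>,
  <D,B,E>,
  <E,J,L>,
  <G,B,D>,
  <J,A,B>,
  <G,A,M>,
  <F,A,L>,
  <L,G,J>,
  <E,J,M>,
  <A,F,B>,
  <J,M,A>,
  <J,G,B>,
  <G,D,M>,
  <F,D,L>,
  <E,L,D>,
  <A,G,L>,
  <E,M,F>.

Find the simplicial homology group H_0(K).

Fix the vertex order A < B < D < E < F < G < J < L < M and write every simplex with vertices in increasing order. Then dim K = 2 and the simplices of K are:

  0-simplices (9): A, B, D, E, F, G, J, L, M
  1-simplices (27): AB, AF, AG, AJ, AL, AM, BD, BE, BF, BG, BJ, DE, DF, DG, DL, DM, EF, EJ, EL, EM, FL, FM, GJ, GL, GM, JL, JM
  2-simplices (18): ABF, ABJ, AFL, AGL, AGM, AJM, BDE, BDG, BEF, BGJ, DEL, DFL, DFM, DGM, EFM, EJL, EJM, GJL

Hence C_0 ≅ Z^9, C_1 ≅ Z^27, C_2 ≅ Z^18.

∂_1: C_1 → C_0 sends each edge [p,q] (with p < q) to q − p. For instance
  ∂GJ = J − G.
As a 9×27 matrix over Z this has rank 8, with invariant factors (1,1,1,1,1,1,1,1).

∂_2: C_2 → C_1 maps a triangle to the signed sum of its edges. For instance
  ∂DGM = GM − DM + DG,
  ∂EJM = JM − EM + EJ.
The resulting 27×18 matrix has rank 18, and its Smith normal form has invariant factors (1,1,1,1,1,1,1,1,1,1,1,1,1,1,1,1,1,2).

Computing H_k = (kernel of ∂_k) / (image of ∂_{k+1}):

  H_0: rank C_0 − rank ∂_1 = 9 − 8 = 1, and the invariant factors of ∂_1 are all 1, so H_0 ≅ Z.

H_0 ≅ Z.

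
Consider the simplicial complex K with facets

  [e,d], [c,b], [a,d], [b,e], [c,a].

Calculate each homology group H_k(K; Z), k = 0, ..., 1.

H_0 ≅ Z,  H_1 ≅ Z.

K has 5 vertices, 5 edges.
rank ∂_0 = 0, rank ∂_1 = 4 ⇒ b_0 = 5 − 0 − 4 = 1; all invariant factors of ∂_1 are 1 so no torsion. So H_0 = Z.
rank ∂_1 = 4, rank ∂_2 = 0 ⇒ b_1 = 5 − 4 − 0 = 1. So H_1 = Z.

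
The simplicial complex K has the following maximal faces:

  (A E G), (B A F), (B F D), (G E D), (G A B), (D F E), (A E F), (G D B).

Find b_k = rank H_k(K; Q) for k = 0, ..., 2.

K has 6 vertices, 12 edges, 8 triangles.
rank ∂_0 = 0, rank ∂_1 = 5 ⇒ b_0 = 6 − 0 − 5 = 1; all invariant factors of ∂_1 are 1 so no torsion. So H_0 = Z.
rank ∂_1 = 5, rank ∂_2 = 7 ⇒ b_1 = 12 − 5 − 7 = 0; all invariant factors of ∂_2 are 1 so no torsion. So H_1 = 0.
rank ∂_2 = 7, rank ∂_3 = 0 ⇒ b_2 = 8 − 7 − 0 = 1. So H_2 = Z.

b_0 = 1, b_1 = 0, b_2 = 1.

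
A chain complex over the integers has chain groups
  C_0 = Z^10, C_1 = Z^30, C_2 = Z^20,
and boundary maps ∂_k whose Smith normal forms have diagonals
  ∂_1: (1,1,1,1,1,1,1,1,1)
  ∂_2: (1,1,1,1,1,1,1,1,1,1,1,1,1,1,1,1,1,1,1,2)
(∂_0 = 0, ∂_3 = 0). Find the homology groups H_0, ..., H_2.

H_0 = Z,  H_1 = Z ⊕ Z/2Z,  H_2 = 0.

H_0: b_0 = 10 − 0 − 9 = 1; torsion from ∂_1 factors > 1: none. So H_0 = Z.
H_1: b_1 = 30 − 9 − 20 = 1; torsion from ∂_2 factors > 1: [2]. So H_1 = Z ⊕ Z/2Z.
H_2: b_2 = 20 − 20 − 0 = 0; torsion from ∂_3 factors > 1: none. So H_2 = 0.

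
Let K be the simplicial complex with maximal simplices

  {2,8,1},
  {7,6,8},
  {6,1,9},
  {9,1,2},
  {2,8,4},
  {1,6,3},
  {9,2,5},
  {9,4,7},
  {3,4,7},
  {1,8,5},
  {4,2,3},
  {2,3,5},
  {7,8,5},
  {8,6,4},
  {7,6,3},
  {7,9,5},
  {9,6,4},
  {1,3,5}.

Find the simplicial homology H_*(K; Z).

H_0 ≅ Z,  H_1 ≅ Z ⊕ Z/2Z,  H_2 = 0.

We work with the vertex ordering 1 < 2 < 3 < 4 < 5 < 6 < 7 < 8 < 9. The simplices of K, each written with vertices in increasing order, are:

  0-simplices (9): [1], [2], [3], [4], [5], [6], [7], [8], [9]
  1-simplices (27): (27 of them)
  2-simplices (18): [1,2,8], [1,2,9], [1,3,5], [1,3,6], [1,5,8], [1,6,9], [2,3,4], [2,3,5], [2,4,8], [2,5,9], [3,4,7], [3,6,7], [4,6,8], [4,6,9], [4,7,9], [5,7,8], [5,7,9], [6,7,8]

giving chain groups C_0 ≅ Z^9, C_1 ≅ Z^27, C_2 ≅ Z^18.

The boundary map ∂_1: C_1 → C_0 sends each edge [p,q] (with p < q) to q − p.
This gives a 9×27 integer matrix of rank 8; reducing to Smith normal form yields diagonal entries (1,1,1,1,1,1,1,1).

Boundary ∂_2: C_2 → C_1 maps a triangle to the signed sum of its edges. For instance
  ∂[6,7,8] = [7,8] − [6,8] + [6,7],
  ∂[1,5,8] = [5,8] − [1,8] + [1,5].
The 27×18 boundary matrix has rank 18 and Smith normal form diag(1,1,1,1,1,1,1,1,1,1,1,1,1,1,1,1,1,2).

Now H_k = ker ∂_k / im ∂_{k+1}, so:

  H_0: rank C_0 − rank ∂_1 = 9 − 8 = 1, and the invariant factors of ∂_1 are all 1, so H_0 = Z.
  H_1: rank ker ∂_1 − rank ∂_2 = (27 − 8) − 18 = 1, and ∂_2 has invariant factor 2 > 1, so H_1 = Z ⊕ Z/2Z.
  H_2: rank ker ∂_2 − rank ∂_3 = (18 − 18) − 0 = 0, and there is no ∂_3, so H_2 = 0.

(K is a triangulation of the Klein bottle.)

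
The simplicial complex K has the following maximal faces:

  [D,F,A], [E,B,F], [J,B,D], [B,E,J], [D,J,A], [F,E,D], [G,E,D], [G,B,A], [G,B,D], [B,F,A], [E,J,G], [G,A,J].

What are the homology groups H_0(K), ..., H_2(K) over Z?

H_0 ≅ Z,  H_1 ≅ Z_2,  H_2 = 0.

Order the vertices as A < B < D < E < F < G < J. Listing each simplex with vertices in this order, K has dimension 2 with simplices:

  0-simplices (7): A, B, D, E, F, G, J
  1-simplices (18): AB, AD, AF, AG, AJ, BD, BE, BF, BG, BJ, DE, DF, DG, DJ, EF, EG, EJ, GJ
  2-simplices (12): ABF, ABG, ADF, ADJ, AGJ, BDG, BDJ, BEF, BEJ, DEF, DEG, EGJ

so the chain groups are C_0 ≅ Z^7, C_1 ≅ Z^18, C_2 ≅ Z^12.

Boundary ∂_1: C_1 → C_0 is given by ∂[p,q] = [q] − [p].
The resulting 7×18 matrix has rank 6, and its Smith normal form has invariant factors (1,1,1,1,1,1).

The boundary map ∂_2: C_2 → C_1 acts by ∂[p,q,r] = [q,r] − [p,r] + [p,q]. For instance
  ∂DEF = EF − DF + DE,
  ∂BDG = DG − BG + BD.
This gives a 18×12 integer matrix of rank 12; reducing to Smith normal form yields diagonal entries (1,1,1,1,1,1,1,1,1,1,1,2).

Computing H_k = (kernel of ∂_k) / (image of ∂_{k+1}):

  H_0: rank C_0 − rank ∂_1 = 7 − 6 = 1, and the invariant factors of ∂_1 are all 1, so H_0 = Z.
  H_1: rank ker ∂_1 − rank ∂_2 = (18 − 6) − 12 = 0, and ∂_2 has invariant factor 2 > 1, so H_1 = Z_2.
  H_2: rank ker ∂_2 − rank ∂_3 = (12 − 12) − 0 = 0, and there is no ∂_3, so H_2 = 0.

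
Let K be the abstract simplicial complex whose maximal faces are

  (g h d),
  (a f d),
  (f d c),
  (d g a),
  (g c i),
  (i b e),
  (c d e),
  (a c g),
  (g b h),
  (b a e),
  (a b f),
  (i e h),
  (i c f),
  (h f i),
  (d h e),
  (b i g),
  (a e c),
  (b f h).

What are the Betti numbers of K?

b_0 = 1, b_1 = 1, b_2 = 0.

We work with the vertex ordering a < b < c < d < e < f < g < h < i. The simplices of K, each written with vertices in increasing order, are:

  0-simplices (9): a, b, c, d, e, f, g, h, i
  1-simplices (27): ab, ac, ad, ae, af, ag, be, bf, bg, bh, bi, cd, ce, cf, cg, ci, de, df, dg, dh, eh, ei, fh, fi, gh, gi, hi
  2-simplices (18): abe, abf, ace, acg, adf, adg, bei, bfh, bgh, bgi, cde, cdf, cfi, cgi, deh, dgh, ehi, fhi

giving chain groups C_0 ≅ Z^9, C_1 ≅ Z^27, C_2 ≅ Z^18.

Boundary ∂_1: C_1 → C_0 maps an edge to its endpoints' difference, ∂[p,q] = q − p. For instance
  ∂bh = h − b.
This gives a 9×27 integer matrix of rank 8; reducing to Smith normal form yields diagonal entries (1,1,1,1,1,1,1,1).

The boundary map ∂_2: C_2 → C_1 sends each 2-simplex [p,q,r] to [q,r] − [p,r] + [p,q]. For instance
  ∂bgh = gh − bh + bg,
  ∂adf = df − af + ad.
This gives a 27×18 integer matrix of rank 18; reducing to Smith normal form yields diagonal entries (1,1,1,1,1,1,1,1,1,1,1,1,1,1,1,1,1,2).

Computing H_k = (kernel of ∂_k) / (image of ∂_{k+1}):

  H_0: rank C_0 − rank ∂_1 = 9 − 8 = 1, and the invariant factors of ∂_1 are all 1, so H_0 = Z.
  H_1: rank ker ∂_1 − rank ∂_2 = (27 − 8) − 18 = 1, and ∂_2 has invariant factor 2 > 1, so H_1 = Z ⊕ Z/2Z.
  H_2: rank ker ∂_2 − rank ∂_3 = (18 − 18) − 0 = 0, and there is no ∂_3, so H_2 = 0.

Hence the Betti numbers are b_0 = 1, b_1 = 1, b_2 = 0.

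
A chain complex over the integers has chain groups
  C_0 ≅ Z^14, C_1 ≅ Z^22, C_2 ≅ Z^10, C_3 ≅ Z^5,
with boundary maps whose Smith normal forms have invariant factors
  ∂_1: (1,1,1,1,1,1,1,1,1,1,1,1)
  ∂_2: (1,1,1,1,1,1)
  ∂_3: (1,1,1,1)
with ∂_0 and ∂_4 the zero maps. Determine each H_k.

H_0 = Z^2,  H_1 = Z^4,  H_2 = 0,  H_3 = Z.

H_0: b_0 = 14 − 0 − 12 = 2; torsion from ∂_1 factors > 1: none. So H_0 = Z^2.
H_1: b_1 = 22 − 12 − 6 = 4; torsion from ∂_2 factors > 1: none. So H_1 = Z^4.
H_2: b_2 = 10 − 6 − 4 = 0; torsion from ∂_3 factors > 1: none. So H_2 = 0.
H_3: b_3 = 5 − 4 − 0 = 1; torsion from ∂_4 factors > 1: none. So H_3 = Z.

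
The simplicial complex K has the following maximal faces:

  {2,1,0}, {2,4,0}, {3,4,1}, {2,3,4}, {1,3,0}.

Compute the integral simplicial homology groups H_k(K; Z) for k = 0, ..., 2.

Fix the vertex order 0 < 1 < 2 < 3 < 4 and write every simplex with vertices in increasing order. Then dim K = 2 and the simplices of K are:

  0-simplices (5): [0], [1], [2], [3], [4]
  1-simplices (10): [0,1], [0,2], [0,3], [0,4], [1,2], [1,3], [1,4], [2,3], [2,4], [3,4]
  2-simplices (5): [0,1,2], [0,1,3], [0,2,4], [1,3,4], [2,3,4]

Hence C_0 ≅ Z^5, C_1 ≅ Z^10, C_2 ≅ Z^5.

Boundary ∂_1: C_1 → C_0 is given by ∂[p,q] = [q] − [p]. For instance
  ∂[0,2] = [2] − [0].
The resulting 5×10 matrix has rank 4, and its Smith normal form has invariant factors (1,1,1,1).

∂_2: C_2 → C_1 sends each 2-simplex [p,q,r] to [q,r] − [p,r] + [p,q]. For instance
  ∂[0,1,3] = [1,3] − [0,3] + [0,1],
  ∂[0,1,2] = [1,2] − [0,2] + [0,1].
This gives a 10×5 integer matrix of rank 5; reducing to Smith normal form yields diagonal entries (1,1,1,1,1).

Now H_k = ker ∂_k / im ∂_{k+1}, so:

  H_0: rank C_0 − rank ∂_1 = 5 − 4 = 1, and the invariant factors of ∂_1 are all 1, so H_0 ≅ Z.
  H_1: rank ker ∂_1 − rank ∂_2 = (10 − 4) − 5 = 1, and the invariant factors of ∂_2 are all 1, so H_1 ≅ Z.
  H_2: rank ker ∂_2 − rank ∂_3 = (5 − 5) − 0 = 0, and there is no ∂_3, so H_2 ≅ 0.

H_0 ≅ Z,  H_1 ≅ Z,  H_2 = 0.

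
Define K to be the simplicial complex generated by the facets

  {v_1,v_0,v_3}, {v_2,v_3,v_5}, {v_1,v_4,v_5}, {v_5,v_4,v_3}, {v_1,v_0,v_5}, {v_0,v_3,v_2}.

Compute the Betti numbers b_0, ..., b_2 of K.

b_0 = 1, b_1 = 1, b_2 = 0.

K has 6 vertices, 12 edges, 6 triangles.
rank ∂_0 = 0, rank ∂_1 = 5 ⇒ b_0 = 6 − 0 − 5 = 1; all invariant factors of ∂_1 are 1 so no torsion. So H_0 ≅ Z.
rank ∂_1 = 5, rank ∂_2 = 6 ⇒ b_1 = 12 − 5 − 6 = 1; all invariant factors of ∂_2 are 1 so no torsion. So H_1 ≅ Z.
rank ∂_2 = 6, rank ∂_3 = 0 ⇒ b_2 = 6 − 6 − 0 = 0. So H_2 ≅ 0.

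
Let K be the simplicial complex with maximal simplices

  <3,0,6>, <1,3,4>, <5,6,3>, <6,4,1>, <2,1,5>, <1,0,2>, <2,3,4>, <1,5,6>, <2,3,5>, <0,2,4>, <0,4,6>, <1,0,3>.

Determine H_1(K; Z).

Order the vertices as 0 < 1 < 2 < 3 < 4 < 5 < 6. Listing each simplex with vertices in this order, K has dimension 2 with simplices:

  0-simplices (7): [0], [1], [2], [3], [4], [5], [6]
  1-simplices (18): [0,1], [0,2], [0,3], [0,4], [0,6], [1,2], [1,3], [1,4], [1,5], [1,6], [2,3], [2,4], [2,5], [3,4], [3,5], [3,6], [4,6], [5,6]
  2-simplices (12): [0,1,2], [0,1,3], [0,2,4], [0,3,6], [0,4,6], [1,2,5], [1,3,4], [1,4,6], [1,5,6], [2,3,4], [2,3,5], [3,5,6]

so the chain groups are C_0 ≅ Z^7, C_1 ≅ Z^18, C_2 ≅ Z^12.

The boundary map ∂_1: C_1 → C_0 sends each edge [p,q] (with p < q) to q − p.
The resulting 7×18 matrix has rank 6, and its Smith normal form has invariant factors (1,1,1,1,1,1).

Boundary ∂_2: C_2 → C_1 maps a triangle to the signed sum of its edges. For instance
  ∂[0,4,6] = [4,6] − [0,6] + [0,4],
  ∂[0,1,2] = [1,2] − [0,2] + [0,1].
The resulting 18×12 matrix has rank 12, and its Smith normal form has invariant factors (1,1,1,1,1,1,1,1,1,1,1,2).

Now H_k = ker ∂_k / im ∂_{k+1}, so:

  H_1: rank ker ∂_1 − rank ∂_2 = (18 − 6) − 12 = 0, and ∂_2 has invariant factor 2 > 1, so H_1 = Z/2.

H_1 = Z/2.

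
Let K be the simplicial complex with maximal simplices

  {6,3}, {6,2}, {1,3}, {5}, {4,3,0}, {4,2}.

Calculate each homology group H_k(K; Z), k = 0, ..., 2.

H_0 ≅ Z^2,  H_1 ≅ Z,  H_2 = 0.

Take the total order 0 < 1 < 2 < 3 < 4 < 5 < 6 on the vertex set. Then K (dimension 2) consists of the simplices:

  0-simplices (7): [0], [1], [2], [3], [4], [5], [6]
  1-simplices (7): [0,3], [0,4], [1,3], [2,4], [2,6], [3,4], [3,6]
  2-simplices (1): [0,3,4]

giving chain groups C_0 ≅ Z^7, C_1 ≅ Z^7, C_2 ≅ Z^1.

The boundary map ∂_1: C_1 → C_0 sends each edge [p,q] (with p < q) to q − p. For instance
  ∂[2,4] = [4] − [2].
This gives a 7×7 integer matrix of rank 5; reducing to Smith normal form yields diagonal entries (1,1,1,1,1).

The boundary map ∂_2: C_2 → C_1 acts by ∂[p,q,r] = [q,r] − [p,r] + [p,q]. For instance
  ∂[0,3,4] = [3,4] − [0,4] + [0,3].
As a 7×1 matrix over Z this has rank 1, with invariant factors (1).

From H_k ≅ ker(∂_k) / im(∂_{k+1}) we obtain:

  H_0: rank C_0 − rank ∂_1 = 7 − 5 = 2, and the invariant factors of ∂_1 are all 1, so H_0 ≅ Z^2.
  H_1: rank ker ∂_1 − rank ∂_2 = (7 − 5) − 1 = 1, and the invariant factors of ∂_2 are all 1, so H_1 ≅ Z.
  H_2: rank ker ∂_2 − rank ∂_3 = (1 − 1) − 0 = 0, and there is no ∂_3, so H_2 ≅ 0.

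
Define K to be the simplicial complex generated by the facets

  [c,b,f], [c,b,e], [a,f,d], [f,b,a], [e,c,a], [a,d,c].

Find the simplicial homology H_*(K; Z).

H_0 = Z,  H_1 = Z,  H_2 = 0.

Take the total order a < b < c < d < e < f on the vertex set. Then K (dimension 2) consists of the simplices:

  0-simplices (6): a, b, c, d, e, f
  1-simplices (12): ab, ac, ad, ae, af, bc, be, bf, cd, ce, cf, df
  2-simplices (6): abf, acd, ace, adf, bce, bcf

giving chain groups C_0 ≅ Z^6, C_1 ≅ Z^12, C_2 ≅ Z^6.

The boundary map ∂_1: C_1 → C_0 sends each edge [p,q] (with p < q) to q − p. For instance
  ∂ab = b − a.
The 6×12 boundary matrix has rank 5 and Smith normal form diag(1,1,1,1,1).

∂_2: C_2 → C_1 acts by ∂[p,q,r] = [q,r] − [p,r] + [p,q]. For instance
  ∂ace = ce − ae + ac,
  ∂abf = bf − af + ab.
The 12×6 boundary matrix has rank 6 and Smith normal form diag(1,1,1,1,1,1).

Reading off H_k = ker ∂_k / im ∂_{k+1}:

  H_0: rank C_0 − rank ∂_1 = 6 − 5 = 1, and the invariant factors of ∂_1 are all 1, so H_0 = Z.
  H_1: rank ker ∂_1 − rank ∂_2 = (12 − 5) − 6 = 1, and the invariant factors of ∂_2 are all 1, so H_1 = Z.
  H_2: rank ker ∂_2 − rank ∂_3 = (6 − 6) − 0 = 0, and there is no ∂_3, so H_2 = 0.

As a check, the Euler characteristic is 6 − 12 + 6 = 0, which agrees with 1 − 1 + 0 = 0.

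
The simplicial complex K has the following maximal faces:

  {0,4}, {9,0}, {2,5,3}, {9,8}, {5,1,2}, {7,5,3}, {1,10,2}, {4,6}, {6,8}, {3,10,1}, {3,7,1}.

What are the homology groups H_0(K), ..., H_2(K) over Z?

H_0 ≅ Z^2,  H_1 ≅ Z^2,  H_2 = 0.

Order the vertices as 0 < 1 < 2 < 3 < 4 < 5 < 6 < 7 < 8 < 9 < 10. Listing each simplex with vertices in this order, K has dimension 2 with simplices:

  0-simplices (11): [0], [1], [2], [3], [4], [5], [6], [7], [8], [9], [10]
  1-simplices (17): [0,4], [0,9], [1,2], [1,3], [1,5], [1,7], [1,10], [2,3], [2,5], [2,10], [3,5], [3,7], [3,10], [4,6], [5,7], [6,8], [8,9]
  2-simplices (6): [1,2,5], [1,2,10], [1,3,7], [1,3,10], [2,3,5], [3,5,7]

so the chain groups are C_0 ≅ Z^11, C_1 ≅ Z^17, C_2 ≅ Z^6.

Boundary ∂_1: C_1 → C_0 is given by ∂[p,q] = [q] − [p]. For instance
  ∂[8,9] = [9] − [8].
This gives a 11×17 integer matrix of rank 9; reducing to Smith normal form yields diagonal entries (1,1,1,1,1,1,1,1,1).

Boundary ∂_2: C_2 → C_1 acts by ∂[p,q,r] = [q,r] − [p,r] + [p,q]. For instance
  ∂[1,2,10] = [2,10] − [1,10] + [1,2],
  ∂[2,3,5] = [3,5] − [2,5] + [2,3].
This gives a 17×6 integer matrix of rank 6; reducing to Smith normal form yields diagonal entries (1,1,1,1,1,1).

From H_k ≅ ker(∂_k) / im(∂_{k+1}) we obtain:

  H_0: rank C_0 − rank ∂_1 = 11 − 9 = 2, and the invariant factors of ∂_1 are all 1, so H_0 ≅ Z^2.
  H_1: rank ker ∂_1 − rank ∂_2 = (17 − 9) − 6 = 2, and the invariant factors of ∂_2 are all 1, so H_1 ≅ Z^2.
  H_2: rank ker ∂_2 − rank ∂_3 = (6 − 6) − 0 = 0, and there is no ∂_3, so H_2 ≅ 0.

As a check, the Euler characteristic is 11 − 17 + 6 = 0, which agrees with 2 − 2 + 0 = 0.
(K is a triangulation of the disjoint union of the cylinder S^1 x I and the circle S^1.)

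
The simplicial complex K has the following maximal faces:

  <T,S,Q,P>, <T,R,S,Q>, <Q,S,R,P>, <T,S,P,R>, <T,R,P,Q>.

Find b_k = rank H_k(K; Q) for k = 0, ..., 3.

Fix the vertex order P < Q < R < S < T and write every simplex with vertices in increasing order. Then dim K = 3 and the simplices of K are:

  0-simplices (5): P, Q, R, S, T
  1-simplices (10): PQ, PR, PS, PT, QR, QS, QT, RS, RT, ST
  2-simplices (10): PQR, PQS, PQT, PRS, PRT, PST, QRS, QRT, QST, RST
  3-simplices (5): PQRS, PQRT, PQST, PRST, QRST

so the chain groups are C_0 ≅ Z^5, C_1 ≅ Z^10, C_2 ≅ Z^10, C_3 ≅ Z^5.

The boundary map ∂_1: C_1 → C_0 maps an edge to its endpoints' difference, ∂[p,q] = q − p.
The 5×10 boundary matrix has rank 4 and Smith normal form diag(1,1,1,1).

The boundary map ∂_2: C_2 → C_1 acts by ∂[p,q,r] = [q,r] − [p,r] + [p,q]. For instance
  ∂QST = ST − QT + QS,
  ∂PRT = RT − PT + PR.
This gives a 10×10 integer matrix of rank 6; reducing to Smith normal form yields diagonal entries (1,1,1,1,1,1).

The boundary map ∂_3: C_3 → C_2 sends each 3-simplex σ to the alternating sum Σ_i (−1)^i (σ with its i-th vertex removed). For instance
  ∂QRST = RST − QST + QRT − QRS,
  ∂PRST = RST − PST + PRT − PRS.
The resulting 10×5 matrix has rank 4, and its Smith normal form has invariant factors (1,1,1,1).

Reading off H_k = ker ∂_k / im ∂_{k+1}:

  H_0: rank C_0 − rank ∂_1 = 5 − 4 = 1, and the invariant factors of ∂_1 are all 1, so H_0 = Z.
  H_1: rank ker ∂_1 − rank ∂_2 = (10 − 4) − 6 = 0, and the invariant factors of ∂_2 are all 1, so H_1 = 0.
  H_2: rank ker ∂_2 − rank ∂_3 = (10 − 6) − 4 = 0, and the invariant factors of ∂_3 are all 1, so H_2 = 0.
  H_3: rank ker ∂_3 − rank ∂_4 = (5 − 4) − 0 = 1, and there is no ∂_4, so H_3 = Z.

As a check, the Euler characteristic is 5 − 10 + 10 − 5 = 0, which agrees with 1 − 0 + 0 − 1 = 0.
(K is a triangulation of the 3-sphere S^3.)

Hence the Betti numbers are b_0 = 1, b_1 = 0, b_2 = 0, b_3 = 1.

b_0 = 1, b_1 = 0, b_2 = 0, b_3 = 1.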